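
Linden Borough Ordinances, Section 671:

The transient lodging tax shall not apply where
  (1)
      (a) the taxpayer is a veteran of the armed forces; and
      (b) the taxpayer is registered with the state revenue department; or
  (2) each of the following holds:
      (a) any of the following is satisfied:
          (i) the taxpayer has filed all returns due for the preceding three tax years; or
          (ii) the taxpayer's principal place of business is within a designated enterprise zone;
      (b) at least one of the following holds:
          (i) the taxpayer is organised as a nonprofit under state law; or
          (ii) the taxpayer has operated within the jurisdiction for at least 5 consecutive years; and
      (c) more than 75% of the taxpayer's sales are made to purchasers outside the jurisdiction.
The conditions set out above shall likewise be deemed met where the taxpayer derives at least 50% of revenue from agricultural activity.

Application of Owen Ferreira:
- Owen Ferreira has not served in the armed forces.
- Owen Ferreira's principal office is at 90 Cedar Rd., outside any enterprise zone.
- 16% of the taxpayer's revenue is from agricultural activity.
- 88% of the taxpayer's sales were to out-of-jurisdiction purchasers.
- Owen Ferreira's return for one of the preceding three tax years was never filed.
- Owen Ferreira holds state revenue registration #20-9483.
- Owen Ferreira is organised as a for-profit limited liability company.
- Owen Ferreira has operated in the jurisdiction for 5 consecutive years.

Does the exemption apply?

No — not exempt.

(a) veteran — not satisfied.
(b) state-registered — met.
So (1) is not satisfied (F AND T).
(i) returns current — not satisfied.
(ii) in enterprise zone — not satisfied.
(a) = F OR F = false.
(i) nonprofit — not met.
(ii) ≥ 5 yrs in jurisdiction — met.
(b) = F OR T = true.
(c) >75% out-of-jur. sales — met.
(2): F AND T AND T → false.
Overall: F OR F → false.
Exception (≥50% agricultural) — not satisfied.
Result: main false OR exception false → false.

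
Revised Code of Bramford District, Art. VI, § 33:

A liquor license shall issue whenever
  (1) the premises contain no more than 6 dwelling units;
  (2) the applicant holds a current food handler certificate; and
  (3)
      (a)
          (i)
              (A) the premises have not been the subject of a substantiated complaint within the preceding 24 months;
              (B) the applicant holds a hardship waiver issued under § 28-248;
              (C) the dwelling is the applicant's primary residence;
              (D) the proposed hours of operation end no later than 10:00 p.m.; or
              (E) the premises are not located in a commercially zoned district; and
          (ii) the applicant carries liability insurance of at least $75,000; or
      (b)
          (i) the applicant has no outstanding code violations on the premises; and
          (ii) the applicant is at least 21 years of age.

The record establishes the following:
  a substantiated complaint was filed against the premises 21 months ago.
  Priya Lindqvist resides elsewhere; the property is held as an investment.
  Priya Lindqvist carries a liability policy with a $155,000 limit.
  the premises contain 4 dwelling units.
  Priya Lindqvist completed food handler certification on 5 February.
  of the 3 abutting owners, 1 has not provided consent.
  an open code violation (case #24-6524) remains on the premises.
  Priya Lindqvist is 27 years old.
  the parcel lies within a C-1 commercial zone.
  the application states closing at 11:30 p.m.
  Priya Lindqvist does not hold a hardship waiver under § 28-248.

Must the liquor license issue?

(1) ≤ 6 units — satisfied.
(2) food handler cert. — holds.
(A) no complaint in 24 mo. — not met.
(B) hardship waiver — fails.
(C) primary residence — not met.
(D) closes by 10 p.m. — not satisfied.
(E) not (commercially zoned) — fails.
(i): F OR F OR F OR F OR F → false.
(ii) insurance ≥ $75,000 — met.
(a): F AND T → false.
(i) no code violations — not satisfied.
(ii) age ≥ 21 — met.
So (b) is not satisfied (F AND T).
(3): F OR F → false.
Overall = T AND T AND F = false.

No — denied.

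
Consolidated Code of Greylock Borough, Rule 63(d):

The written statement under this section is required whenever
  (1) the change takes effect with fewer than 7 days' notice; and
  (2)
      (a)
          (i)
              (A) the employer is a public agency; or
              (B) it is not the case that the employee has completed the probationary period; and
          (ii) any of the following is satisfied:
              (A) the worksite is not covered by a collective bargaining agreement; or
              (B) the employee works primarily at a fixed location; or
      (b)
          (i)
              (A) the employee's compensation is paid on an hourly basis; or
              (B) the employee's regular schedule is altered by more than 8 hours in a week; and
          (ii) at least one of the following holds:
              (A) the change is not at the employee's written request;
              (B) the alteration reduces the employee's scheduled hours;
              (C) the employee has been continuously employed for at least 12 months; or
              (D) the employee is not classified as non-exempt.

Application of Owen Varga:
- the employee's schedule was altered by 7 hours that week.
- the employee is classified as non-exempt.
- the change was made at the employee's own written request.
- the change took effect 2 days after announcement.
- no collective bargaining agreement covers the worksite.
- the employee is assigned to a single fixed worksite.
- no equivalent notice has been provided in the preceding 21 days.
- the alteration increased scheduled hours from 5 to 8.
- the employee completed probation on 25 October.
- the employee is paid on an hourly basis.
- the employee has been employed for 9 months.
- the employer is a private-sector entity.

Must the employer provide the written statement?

No — not required.

(1) < 7 days' notice — satisfied.
(A) public agency — not met.
(B) not (past probation) — not met.
(i) = F OR F = false.
(A) no CBA — satisfied.
(B) fixed location — holds.
So (ii) is satisfied (T OR T).
(a): F AND T → false.
(A) hourly-paid — met.
(B) schedule shift > 8h — not met.
(i): T OR F → true.
(A) not employee-requested — not satisfied.
(B) hours reduced — not met.
(C) tenure ≥ 12 mo. — fails.
(D) not (non-exempt) — not satisfied.
(ii): F OR F OR F OR F → false.
(b): T AND F → false.
So (2) is not satisfied (F OR F).
So Overall is not satisfied (T AND F).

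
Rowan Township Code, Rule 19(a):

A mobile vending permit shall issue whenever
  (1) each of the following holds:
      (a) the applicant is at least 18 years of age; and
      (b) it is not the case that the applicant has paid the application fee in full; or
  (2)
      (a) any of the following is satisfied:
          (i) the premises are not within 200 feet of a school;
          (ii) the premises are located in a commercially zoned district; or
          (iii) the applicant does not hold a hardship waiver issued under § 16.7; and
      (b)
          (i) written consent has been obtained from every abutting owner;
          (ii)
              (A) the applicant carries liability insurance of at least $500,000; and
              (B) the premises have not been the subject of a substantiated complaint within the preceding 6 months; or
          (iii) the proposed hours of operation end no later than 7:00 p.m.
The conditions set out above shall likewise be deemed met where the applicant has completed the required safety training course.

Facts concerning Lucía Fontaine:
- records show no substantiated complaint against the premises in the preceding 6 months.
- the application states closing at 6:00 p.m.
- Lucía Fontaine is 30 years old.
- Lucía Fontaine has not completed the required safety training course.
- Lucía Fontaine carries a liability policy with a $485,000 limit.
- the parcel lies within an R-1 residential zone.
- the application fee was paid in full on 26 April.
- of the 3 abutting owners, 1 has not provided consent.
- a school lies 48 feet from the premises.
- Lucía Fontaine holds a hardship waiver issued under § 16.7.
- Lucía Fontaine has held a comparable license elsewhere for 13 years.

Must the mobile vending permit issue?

No — denied.

(a) age ≥ 18 — met.
(b) not (fee paid) — fails.
(1) = T AND F = false.
(i) ≥200 ft from school — not satisfied.
(ii) commercially zoned — fails.
(iii) not (hardship waiver) — not satisfied.
So (a) is not satisfied (F OR F OR F).
(i) all abutters consent — not satisfied.
(A) insurance ≥ $500,000 — not met.
(B) no complaint in 6 mo. — satisfied.
(ii): F AND T → false.
(iii) closes by 7 p.m. — holds.
So (b) is satisfied (F OR F OR T).
(2) = F AND T = false.
So Overall is not satisfied (F OR F).
Exception (safety training) — not satisfied.
Result: main false OR exception false → false.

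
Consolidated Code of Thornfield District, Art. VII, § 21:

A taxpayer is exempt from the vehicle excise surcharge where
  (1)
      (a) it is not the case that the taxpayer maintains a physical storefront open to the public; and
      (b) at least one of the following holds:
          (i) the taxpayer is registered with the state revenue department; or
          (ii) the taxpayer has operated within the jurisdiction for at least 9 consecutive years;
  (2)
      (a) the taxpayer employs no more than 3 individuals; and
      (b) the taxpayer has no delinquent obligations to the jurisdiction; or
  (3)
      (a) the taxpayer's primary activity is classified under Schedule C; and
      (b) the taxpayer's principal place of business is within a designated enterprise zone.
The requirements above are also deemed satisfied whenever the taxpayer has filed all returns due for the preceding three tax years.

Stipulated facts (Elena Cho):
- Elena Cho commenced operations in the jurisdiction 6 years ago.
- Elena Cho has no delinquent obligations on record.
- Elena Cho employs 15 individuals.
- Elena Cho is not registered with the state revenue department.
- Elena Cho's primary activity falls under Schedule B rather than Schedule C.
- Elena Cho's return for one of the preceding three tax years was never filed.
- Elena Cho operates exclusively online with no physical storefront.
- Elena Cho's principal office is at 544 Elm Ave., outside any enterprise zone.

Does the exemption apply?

(a) not (has storefront) — holds.
(i) state-registered — fails.
(ii) ≥ 9 yrs in jurisdiction — not satisfied.
(b): F OR F → false.
(1) = T AND F = false.
(a) ≤ 3 employees — not satisfied.
(b) no delinquency — satisfied.
So (2) is not satisfied (F AND T).
(a) Schedule C activity — not met.
(b) in enterprise zone — not satisfied.
So (3) is not satisfied (F AND F).
Overall: F OR F OR F → false.
Exception (returns current) — not satisfied.
Result: main false OR exception false → false.

No — not exempt.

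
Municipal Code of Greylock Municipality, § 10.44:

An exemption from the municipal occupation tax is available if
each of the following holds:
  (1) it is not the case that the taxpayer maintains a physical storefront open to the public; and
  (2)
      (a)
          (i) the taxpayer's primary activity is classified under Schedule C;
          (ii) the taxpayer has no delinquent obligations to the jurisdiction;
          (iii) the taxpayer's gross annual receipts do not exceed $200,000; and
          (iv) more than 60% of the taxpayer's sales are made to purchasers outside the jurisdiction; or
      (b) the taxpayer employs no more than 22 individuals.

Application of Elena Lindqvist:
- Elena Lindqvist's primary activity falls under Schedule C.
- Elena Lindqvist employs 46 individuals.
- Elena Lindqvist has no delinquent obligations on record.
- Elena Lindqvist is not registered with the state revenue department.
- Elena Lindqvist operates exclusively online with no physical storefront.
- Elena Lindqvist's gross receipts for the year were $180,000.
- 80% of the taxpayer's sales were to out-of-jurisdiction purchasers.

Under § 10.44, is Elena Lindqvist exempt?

Yes — exempt.

(1) not (has storefront) — satisfied.
(i) Schedule C activity — met.
(ii) no delinquency — met.
(iii) receipts ≤ $200,000 — satisfied.
(iv) >60% out-of-jur. sales — satisfied.
(a) = T AND T AND T AND T = true.
(b) ≤ 22 employees — fails.
(2): T OR F → true.
Overall: T AND T → true.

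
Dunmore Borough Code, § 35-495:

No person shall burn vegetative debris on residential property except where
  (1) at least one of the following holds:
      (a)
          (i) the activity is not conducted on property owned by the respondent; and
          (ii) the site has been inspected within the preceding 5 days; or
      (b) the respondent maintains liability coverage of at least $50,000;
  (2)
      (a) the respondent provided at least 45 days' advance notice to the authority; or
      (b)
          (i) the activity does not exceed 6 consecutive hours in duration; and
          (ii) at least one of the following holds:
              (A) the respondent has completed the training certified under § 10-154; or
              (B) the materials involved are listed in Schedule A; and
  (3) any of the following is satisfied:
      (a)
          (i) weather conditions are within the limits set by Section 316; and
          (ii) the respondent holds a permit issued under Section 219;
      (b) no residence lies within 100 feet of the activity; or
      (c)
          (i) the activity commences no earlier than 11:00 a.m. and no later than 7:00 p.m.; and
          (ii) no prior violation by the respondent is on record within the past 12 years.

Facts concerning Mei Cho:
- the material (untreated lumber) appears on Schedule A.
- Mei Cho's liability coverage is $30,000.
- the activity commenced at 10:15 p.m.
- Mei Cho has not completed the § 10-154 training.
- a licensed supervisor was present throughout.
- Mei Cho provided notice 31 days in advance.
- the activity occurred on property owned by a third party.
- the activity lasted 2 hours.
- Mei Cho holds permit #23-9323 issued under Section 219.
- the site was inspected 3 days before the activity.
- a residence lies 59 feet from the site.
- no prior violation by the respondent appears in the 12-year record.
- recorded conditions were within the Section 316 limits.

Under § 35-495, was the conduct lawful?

Yes — lawful.

(i) not (own property) — met.
(ii) site inspected — satisfied.
So (a) is satisfied (T AND T).
(b) coverage ≥ $50,000 — not met.
So (1) is satisfied (T OR F).
(a) ≥45 days' notice — not met.
(i) ≤ 6 hrs duration — holds.
(A) training certified — not satisfied.
(B) Schedule A material — met.
So (ii) is satisfied (F OR T).
(b) = T AND T = true.
(2) = F OR T = true.
(i) weather ok — holds.
(ii) holds permit — holds.
So (a) is satisfied (T AND T).
(b) no residence in 100 ft — not satisfied.
(i) start within hours — not met.
(ii) no prior violation — holds.
So (c) is not satisfied (F AND T).
(3) = T OR F OR F = true.
Overall: T AND T AND T → true.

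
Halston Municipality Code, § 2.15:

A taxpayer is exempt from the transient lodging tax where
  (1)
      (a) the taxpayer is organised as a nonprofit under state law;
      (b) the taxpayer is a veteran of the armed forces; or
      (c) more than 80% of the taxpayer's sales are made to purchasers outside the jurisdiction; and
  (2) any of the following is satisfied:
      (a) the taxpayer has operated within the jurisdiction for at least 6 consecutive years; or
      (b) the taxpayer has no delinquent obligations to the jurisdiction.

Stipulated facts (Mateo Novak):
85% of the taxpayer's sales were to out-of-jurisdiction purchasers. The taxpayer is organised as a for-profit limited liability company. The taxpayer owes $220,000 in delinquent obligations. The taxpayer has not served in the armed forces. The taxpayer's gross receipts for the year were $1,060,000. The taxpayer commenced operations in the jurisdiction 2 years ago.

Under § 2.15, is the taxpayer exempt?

No — not exempt.

(a) nonprofit — fails.
(b) veteran — fails.
(c) >80% out-of-jur. sales — holds.
(1) = F OR F OR T = true.
(a) ≥ 6 yrs in jurisdiction — fails.
(b) no delinquency — fails.
(2) = F OR F = false.
Overall: T AND F → false.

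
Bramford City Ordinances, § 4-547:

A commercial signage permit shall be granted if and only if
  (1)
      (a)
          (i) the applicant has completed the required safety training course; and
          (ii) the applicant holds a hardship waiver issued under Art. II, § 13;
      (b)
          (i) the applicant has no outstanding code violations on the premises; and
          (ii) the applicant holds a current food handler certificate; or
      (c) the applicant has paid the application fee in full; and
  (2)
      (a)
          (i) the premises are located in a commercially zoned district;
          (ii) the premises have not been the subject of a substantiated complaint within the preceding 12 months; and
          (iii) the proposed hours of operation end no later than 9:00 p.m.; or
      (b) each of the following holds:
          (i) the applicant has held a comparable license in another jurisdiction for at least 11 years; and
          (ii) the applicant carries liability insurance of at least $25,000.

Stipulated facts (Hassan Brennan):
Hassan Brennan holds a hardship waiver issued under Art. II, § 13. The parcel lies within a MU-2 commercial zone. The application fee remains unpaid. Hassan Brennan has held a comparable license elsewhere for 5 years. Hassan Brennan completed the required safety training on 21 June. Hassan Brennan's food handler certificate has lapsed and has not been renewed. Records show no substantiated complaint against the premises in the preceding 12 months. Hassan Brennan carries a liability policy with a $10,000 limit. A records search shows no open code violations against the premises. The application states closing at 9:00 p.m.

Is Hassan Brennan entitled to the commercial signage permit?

(i) safety training — holds.
(ii) hardship waiver — satisfied.
(a) = T AND T = true.
(i) no code violations — met.
(ii) food handler cert. — fails.
(b): T AND F → false.
(c) fee paid — fails.
(1) = T OR F OR F = true.
(i) commercially zoned — holds.
(ii) no complaint in 12 mo. — met.
(iii) closes by 9 p.m. — satisfied.
(a) = T AND T AND T = true.
(i) prior license ≥ 11 yr — not met.
(ii) insurance ≥ $25,000 — not met.
So (b) is not satisfied (F AND F).
So (2) is satisfied (T OR F).
So Overall is satisfied (T AND T).

Yes — granted.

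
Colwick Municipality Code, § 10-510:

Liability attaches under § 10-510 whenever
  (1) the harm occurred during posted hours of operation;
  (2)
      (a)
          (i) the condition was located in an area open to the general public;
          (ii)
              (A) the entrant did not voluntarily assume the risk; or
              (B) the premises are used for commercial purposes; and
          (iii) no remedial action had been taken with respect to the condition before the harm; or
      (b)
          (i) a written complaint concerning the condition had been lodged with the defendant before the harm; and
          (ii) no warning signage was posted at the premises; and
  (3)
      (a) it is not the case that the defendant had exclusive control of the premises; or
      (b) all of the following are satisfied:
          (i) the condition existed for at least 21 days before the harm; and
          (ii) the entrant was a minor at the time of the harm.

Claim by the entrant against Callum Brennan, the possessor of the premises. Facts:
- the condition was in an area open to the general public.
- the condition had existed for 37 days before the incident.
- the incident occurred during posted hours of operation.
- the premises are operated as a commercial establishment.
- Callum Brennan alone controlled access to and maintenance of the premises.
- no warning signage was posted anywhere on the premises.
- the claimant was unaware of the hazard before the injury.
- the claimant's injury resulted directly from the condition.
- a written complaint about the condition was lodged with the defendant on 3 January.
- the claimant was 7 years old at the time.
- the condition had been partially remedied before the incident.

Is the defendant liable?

(1) during posted hours — holds.
(i) public area — holds.
(A) no assumed risk — satisfied.
(B) commercial use — holds.
(ii): T OR T → true.
(iii) no remedial action — fails.
(a): T AND T AND F → false.
(i) complaint lodged — satisfied.
(ii) no signage posted — holds.
(b): T AND T → true.
(2): F OR T → true.
(a) not (exclusive control) — not met.
(i) condition ≥21 days old — holds.
(ii) entrant a minor — met.
So (b) is satisfied (T AND T).
(3) = F OR T = true.
Overall = T AND T AND T = true.

Yes — liable.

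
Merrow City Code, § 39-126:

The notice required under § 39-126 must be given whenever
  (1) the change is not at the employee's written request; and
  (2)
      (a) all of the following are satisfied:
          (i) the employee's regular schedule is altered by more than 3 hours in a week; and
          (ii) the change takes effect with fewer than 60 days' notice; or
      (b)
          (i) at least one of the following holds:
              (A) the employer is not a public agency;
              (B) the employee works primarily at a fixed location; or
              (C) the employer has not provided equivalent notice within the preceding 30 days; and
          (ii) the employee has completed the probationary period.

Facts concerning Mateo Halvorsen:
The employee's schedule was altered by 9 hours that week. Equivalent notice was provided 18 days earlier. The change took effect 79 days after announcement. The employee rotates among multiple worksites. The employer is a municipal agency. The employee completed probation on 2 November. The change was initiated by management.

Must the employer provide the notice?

No — not required.

(1) not employee-requested — satisfied.
(i) schedule shift > 3h — holds.
(ii) < 60 days' notice — not met.
(a): T AND F → false.
(A) not (public agency) — not satisfied.
(B) fixed location — not met.
(C) no recent notice — fails.
(i): F OR F OR F → false.
(ii) past probation — met.
(b): F AND T → false.
(2): F OR F → false.
Overall = T AND F = false.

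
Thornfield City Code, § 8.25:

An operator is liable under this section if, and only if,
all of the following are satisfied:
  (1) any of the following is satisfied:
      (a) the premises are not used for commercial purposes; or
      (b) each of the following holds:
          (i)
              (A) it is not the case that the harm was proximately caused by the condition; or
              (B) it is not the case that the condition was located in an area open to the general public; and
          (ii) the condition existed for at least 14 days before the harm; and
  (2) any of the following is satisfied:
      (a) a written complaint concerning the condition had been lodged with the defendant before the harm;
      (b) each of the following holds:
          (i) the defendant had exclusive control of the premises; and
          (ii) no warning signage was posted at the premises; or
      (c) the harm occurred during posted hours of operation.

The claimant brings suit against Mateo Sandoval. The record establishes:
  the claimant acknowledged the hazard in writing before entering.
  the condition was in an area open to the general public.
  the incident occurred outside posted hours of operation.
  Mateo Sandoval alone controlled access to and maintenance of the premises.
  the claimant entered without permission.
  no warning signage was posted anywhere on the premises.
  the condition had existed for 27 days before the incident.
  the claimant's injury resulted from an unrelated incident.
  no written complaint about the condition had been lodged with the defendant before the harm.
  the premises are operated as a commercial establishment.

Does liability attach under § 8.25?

Yes — liable.

(a) not (commercial use) — not met.
(A) not (proximate cause) — met.
(B) not (public area) — not met.
So (i) is satisfied (T OR F).
(ii) condition ≥14 days old — satisfied.
(b): T AND T → true.
(1) = F OR T = true.
(a) complaint lodged — fails.
(i) exclusive control — holds.
(ii) no signage posted — holds.
So (b) is satisfied (T AND T).
(c) during posted hours — fails.
(2): F OR T OR F → true.
So Overall is satisfied (T AND T).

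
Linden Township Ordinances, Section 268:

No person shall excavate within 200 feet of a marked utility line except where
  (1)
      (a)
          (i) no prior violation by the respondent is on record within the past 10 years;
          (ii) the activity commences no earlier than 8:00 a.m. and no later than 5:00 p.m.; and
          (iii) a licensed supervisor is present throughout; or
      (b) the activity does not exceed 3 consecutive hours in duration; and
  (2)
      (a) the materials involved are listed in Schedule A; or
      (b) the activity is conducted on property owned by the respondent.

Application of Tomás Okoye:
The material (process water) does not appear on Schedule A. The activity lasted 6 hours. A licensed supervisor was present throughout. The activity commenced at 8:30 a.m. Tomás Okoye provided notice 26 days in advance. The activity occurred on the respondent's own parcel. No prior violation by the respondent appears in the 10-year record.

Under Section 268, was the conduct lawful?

(i) no prior violation — holds.
(ii) start within hours — met.
(iii) supervisor present — holds.
(a): T AND T AND T → true.
(b) ≤ 3 hrs duration — fails.
So (1) is satisfied (T OR F).
(a) Schedule A material — fails.
(b) own property — holds.
So (2) is satisfied (F OR T).
So Overall is satisfied (T AND T).

Yes — lawful.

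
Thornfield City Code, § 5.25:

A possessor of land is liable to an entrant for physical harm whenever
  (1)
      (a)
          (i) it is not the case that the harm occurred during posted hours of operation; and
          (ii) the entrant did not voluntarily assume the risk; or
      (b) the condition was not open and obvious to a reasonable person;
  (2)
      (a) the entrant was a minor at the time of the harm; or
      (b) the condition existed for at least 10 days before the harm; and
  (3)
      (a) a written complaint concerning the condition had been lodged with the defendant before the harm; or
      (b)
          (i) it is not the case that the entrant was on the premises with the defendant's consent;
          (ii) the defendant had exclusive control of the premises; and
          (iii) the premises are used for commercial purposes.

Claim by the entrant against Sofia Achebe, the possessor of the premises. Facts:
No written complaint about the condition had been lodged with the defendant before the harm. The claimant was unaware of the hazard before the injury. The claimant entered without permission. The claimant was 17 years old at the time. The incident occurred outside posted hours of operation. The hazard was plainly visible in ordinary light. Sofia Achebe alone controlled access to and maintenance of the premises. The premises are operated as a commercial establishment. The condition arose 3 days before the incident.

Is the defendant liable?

Yes — liable.

(i) not (during posted hours) — holds.
(ii) no assumed risk — satisfied.
(a): T AND T → true.
(b) not open/obvious — fails.
(1): T OR F → true.
(a) entrant a minor — met.
(b) condition ≥10 days old — fails.
(2): T OR F → true.
(a) complaint lodged — not met.
(i) not (consent to enter) — satisfied.
(ii) exclusive control — satisfied.
(iii) commercial use — holds.
(b): T AND T AND T → true.
So (3) is satisfied (F OR T).
So Overall is satisfied (T AND T AND T).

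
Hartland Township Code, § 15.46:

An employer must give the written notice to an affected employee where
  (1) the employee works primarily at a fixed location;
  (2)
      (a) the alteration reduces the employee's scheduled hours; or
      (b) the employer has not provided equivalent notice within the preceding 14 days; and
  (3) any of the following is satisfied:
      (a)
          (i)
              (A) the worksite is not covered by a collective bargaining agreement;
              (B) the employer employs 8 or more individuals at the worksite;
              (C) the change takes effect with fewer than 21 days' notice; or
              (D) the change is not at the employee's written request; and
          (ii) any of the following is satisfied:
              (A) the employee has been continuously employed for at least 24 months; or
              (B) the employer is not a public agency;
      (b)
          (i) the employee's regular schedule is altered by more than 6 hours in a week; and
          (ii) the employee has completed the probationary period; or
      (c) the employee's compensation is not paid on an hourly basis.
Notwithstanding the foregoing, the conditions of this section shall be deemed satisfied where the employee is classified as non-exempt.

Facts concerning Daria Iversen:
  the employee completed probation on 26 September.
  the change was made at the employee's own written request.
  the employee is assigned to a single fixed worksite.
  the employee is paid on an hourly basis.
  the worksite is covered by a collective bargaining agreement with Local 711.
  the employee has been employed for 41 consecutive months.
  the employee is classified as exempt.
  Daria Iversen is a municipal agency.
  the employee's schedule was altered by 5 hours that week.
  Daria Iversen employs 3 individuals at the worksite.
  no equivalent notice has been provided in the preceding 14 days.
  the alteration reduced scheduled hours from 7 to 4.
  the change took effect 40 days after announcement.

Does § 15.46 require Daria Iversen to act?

No — not required.

(1) fixed location — holds.
(a) hours reduced — met.
(b) no recent notice — satisfied.
(2): T OR T → true.
(A) no CBA — not satisfied.
(B) ≥ 8 at site — fails.
(C) < 21 days' notice — fails.
(D) not employee-requested — not satisfied.
(i): F OR F OR F OR F → false.
(A) tenure ≥ 24 mo. — holds.
(B) not (public agency) — fails.
(ii) = T OR F = true.
(a) = F AND T = false.
(i) schedule shift > 6h — fails.
(ii) past probation — holds.
(b) = F AND T = false.
(c) not (hourly-paid) — fails.
(3): F OR F OR F → false.
Overall: T AND T AND F → false.
Exception (non-exempt) — not satisfied.
Result: main false OR exception false → false.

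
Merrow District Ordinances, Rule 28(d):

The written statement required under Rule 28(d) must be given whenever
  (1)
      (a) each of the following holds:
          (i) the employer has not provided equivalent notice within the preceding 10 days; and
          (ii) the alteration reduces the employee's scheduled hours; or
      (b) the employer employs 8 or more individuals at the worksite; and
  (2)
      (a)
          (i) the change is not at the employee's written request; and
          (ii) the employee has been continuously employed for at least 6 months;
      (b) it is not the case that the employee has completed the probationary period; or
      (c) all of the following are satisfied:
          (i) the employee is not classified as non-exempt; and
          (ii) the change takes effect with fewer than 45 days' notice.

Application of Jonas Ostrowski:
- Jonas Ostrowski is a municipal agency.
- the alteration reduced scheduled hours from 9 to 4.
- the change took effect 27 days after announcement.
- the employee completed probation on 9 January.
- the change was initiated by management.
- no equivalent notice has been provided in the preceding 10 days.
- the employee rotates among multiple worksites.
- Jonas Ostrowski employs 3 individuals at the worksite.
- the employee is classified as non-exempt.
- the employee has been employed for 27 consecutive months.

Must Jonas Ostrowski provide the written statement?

(i) no recent notice — satisfied.
(ii) hours reduced — met.
So (a) is satisfied (T AND T).
(b) ≥ 8 at site — not met.
So (1) is satisfied (T OR F).
(i) not employee-requested — satisfied.
(ii) tenure ≥ 6 mo. — holds.
(a) = T AND T = true.
(b) not (past probation) — fails.
(i) not (non-exempt) — not met.
(ii) < 45 days' notice — met.
(c) = F AND T = false.
(2): T OR F OR F → true.
So Overall is satisfied (T AND T).

Yes — required.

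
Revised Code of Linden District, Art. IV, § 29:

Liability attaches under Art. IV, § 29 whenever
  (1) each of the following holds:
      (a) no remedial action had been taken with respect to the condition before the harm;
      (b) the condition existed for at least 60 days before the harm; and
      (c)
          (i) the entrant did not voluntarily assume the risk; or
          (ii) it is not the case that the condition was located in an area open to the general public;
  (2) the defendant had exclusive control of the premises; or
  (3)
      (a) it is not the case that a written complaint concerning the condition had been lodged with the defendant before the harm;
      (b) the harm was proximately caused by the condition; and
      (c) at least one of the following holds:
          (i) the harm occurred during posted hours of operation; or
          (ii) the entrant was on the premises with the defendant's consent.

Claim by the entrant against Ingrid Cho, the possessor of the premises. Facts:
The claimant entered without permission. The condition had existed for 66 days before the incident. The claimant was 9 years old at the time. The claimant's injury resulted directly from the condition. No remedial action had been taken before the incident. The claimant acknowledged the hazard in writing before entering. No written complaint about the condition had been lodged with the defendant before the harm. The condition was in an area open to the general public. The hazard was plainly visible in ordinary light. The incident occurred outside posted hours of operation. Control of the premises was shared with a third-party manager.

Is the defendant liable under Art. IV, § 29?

No — not liable.

(a) no remedial action — satisfied.
(b) condition ≥60 days old — satisfied.
(i) no assumed risk — not satisfied.
(ii) not (public area) — fails.
So (c) is not satisfied (F OR F).
(1) = T AND T AND F = false.
(2) exclusive control — not satisfied.
(a) not (complaint lodged) — satisfied.
(b) proximate cause — met.
(i) during posted hours — not met.
(ii) consent to enter — fails.
(c) = F OR F = false.
(3): T AND T AND F → false.
So Overall is not satisfied (F OR F OR F).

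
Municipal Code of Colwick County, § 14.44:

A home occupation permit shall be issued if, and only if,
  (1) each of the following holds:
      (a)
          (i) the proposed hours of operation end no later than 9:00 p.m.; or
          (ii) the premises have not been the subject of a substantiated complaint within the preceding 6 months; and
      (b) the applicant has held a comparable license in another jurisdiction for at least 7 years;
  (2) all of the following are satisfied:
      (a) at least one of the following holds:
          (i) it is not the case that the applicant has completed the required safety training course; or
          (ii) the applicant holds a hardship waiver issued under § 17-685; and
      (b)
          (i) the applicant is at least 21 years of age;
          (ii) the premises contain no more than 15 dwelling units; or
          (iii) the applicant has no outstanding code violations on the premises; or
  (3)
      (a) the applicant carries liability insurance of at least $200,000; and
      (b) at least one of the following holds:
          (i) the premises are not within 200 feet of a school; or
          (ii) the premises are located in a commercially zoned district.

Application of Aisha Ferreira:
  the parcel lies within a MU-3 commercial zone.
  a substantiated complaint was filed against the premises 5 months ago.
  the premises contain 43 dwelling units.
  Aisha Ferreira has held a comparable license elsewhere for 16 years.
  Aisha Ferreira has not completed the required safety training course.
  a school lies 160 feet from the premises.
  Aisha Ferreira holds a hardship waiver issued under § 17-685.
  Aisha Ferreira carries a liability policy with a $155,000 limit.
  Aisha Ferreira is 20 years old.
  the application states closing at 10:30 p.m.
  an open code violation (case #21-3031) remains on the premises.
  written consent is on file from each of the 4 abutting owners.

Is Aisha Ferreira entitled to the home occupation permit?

(i) closes by 9 p.m. — not met.
(ii) no complaint in 6 mo. — not satisfied.
(a): F OR F → false.
(b) prior license ≥ 7 yr — holds.
(1) = F AND T = false.
(i) not (safety training) — met.
(ii) hardship waiver — met.
So (a) is satisfied (T OR T).
(i) age ≥ 21 — not satisfied.
(ii) ≤ 15 units — not satisfied.
(iii) no code violations — not satisfied.
So (b) is not satisfied (F OR F OR F).
(2): T AND F → false.
(a) insurance ≥ $200,000 — fails.
(i) ≥200 ft from school — not met.
(ii) commercially zoned — satisfied.
(b): F OR T → true.
So (3) is not satisfied (F AND T).
Overall: F OR F OR F → false.

No — denied.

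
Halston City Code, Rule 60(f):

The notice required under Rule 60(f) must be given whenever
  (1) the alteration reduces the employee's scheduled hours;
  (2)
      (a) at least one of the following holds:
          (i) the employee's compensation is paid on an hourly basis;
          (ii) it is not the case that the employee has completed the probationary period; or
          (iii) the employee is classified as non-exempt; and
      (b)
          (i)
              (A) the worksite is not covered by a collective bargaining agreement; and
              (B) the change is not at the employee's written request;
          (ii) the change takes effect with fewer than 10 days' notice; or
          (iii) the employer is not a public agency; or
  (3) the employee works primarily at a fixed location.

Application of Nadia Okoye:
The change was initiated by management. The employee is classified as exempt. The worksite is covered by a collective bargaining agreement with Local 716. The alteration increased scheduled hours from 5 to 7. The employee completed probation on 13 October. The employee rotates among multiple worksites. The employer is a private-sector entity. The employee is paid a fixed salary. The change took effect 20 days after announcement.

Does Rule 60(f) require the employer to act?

No — not required.

(1) hours reduced — not satisfied.
(i) hourly-paid — not met.
(ii) not (past probation) — fails.
(iii) non-exempt — not met.
So (a) is not satisfied (F OR F OR F).
(A) no CBA — not satisfied.
(B) not employee-requested — holds.
So (i) is not satisfied (F AND T).
(ii) < 10 days' notice — fails.
(iii) not (public agency) — holds.
(b): F OR F OR T → true.
(2) = F AND T = false.
(3) fixed location — not met.
Overall: F OR F OR F → false.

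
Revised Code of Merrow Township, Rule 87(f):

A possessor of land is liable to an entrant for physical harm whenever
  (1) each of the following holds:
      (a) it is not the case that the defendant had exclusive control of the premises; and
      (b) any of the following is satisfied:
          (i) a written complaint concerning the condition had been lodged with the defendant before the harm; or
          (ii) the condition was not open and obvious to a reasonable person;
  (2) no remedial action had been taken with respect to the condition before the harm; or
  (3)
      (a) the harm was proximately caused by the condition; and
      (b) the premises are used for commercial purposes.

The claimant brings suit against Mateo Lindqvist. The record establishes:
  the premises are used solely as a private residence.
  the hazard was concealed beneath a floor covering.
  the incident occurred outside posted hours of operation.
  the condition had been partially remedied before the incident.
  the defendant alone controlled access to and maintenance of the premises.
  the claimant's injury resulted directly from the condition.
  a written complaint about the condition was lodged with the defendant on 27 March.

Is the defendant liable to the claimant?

No — not liable.

(a) not (exclusive control) — fails.
(i) complaint lodged — holds.
(ii) not open/obvious — holds.
(b) = T OR T = true.
(1): F AND T → false.
(2) no remedial action — not satisfied.
(a) proximate cause — holds.
(b) commercial use — fails.
(3): T AND F → false.
So Overall is not satisfied (F OR F OR F).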